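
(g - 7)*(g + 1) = g^2 - 6*g - 7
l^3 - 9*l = l*(l - 3)*(l + 3)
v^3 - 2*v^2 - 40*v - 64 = (v - 8)*(v + 2)*(v + 4)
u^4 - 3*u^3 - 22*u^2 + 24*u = u*(u - 6)*(u - 1)*(u + 4)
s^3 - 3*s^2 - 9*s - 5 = (s - 5)*(s + 1)^2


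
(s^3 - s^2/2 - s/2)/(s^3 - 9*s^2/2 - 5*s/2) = (s - 1)/(s - 5)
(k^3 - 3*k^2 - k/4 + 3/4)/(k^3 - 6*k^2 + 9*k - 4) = (4*k^3 - 12*k^2 - k + 3)/(4*(k^3 - 6*k^2 + 9*k - 4))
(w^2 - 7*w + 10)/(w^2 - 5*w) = (w - 2)/w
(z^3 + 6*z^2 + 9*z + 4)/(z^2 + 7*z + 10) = (z^3 + 6*z^2 + 9*z + 4)/(z^2 + 7*z + 10)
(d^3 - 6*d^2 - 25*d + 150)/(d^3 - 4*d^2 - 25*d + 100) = (d - 6)/(d - 4)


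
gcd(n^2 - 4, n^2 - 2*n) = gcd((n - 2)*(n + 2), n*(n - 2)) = n - 2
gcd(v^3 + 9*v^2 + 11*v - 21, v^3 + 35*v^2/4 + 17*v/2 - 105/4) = v^2 + 10*v + 21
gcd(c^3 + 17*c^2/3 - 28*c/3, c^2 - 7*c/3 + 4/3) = c - 4/3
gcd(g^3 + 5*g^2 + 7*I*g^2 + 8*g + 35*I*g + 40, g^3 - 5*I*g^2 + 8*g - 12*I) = g - I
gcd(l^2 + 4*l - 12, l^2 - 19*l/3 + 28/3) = 1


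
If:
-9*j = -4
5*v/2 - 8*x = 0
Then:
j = 4/9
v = 16*x/5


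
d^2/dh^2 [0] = 0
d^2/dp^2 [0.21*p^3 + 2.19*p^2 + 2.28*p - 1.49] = 1.26*p + 4.38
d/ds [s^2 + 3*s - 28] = 2*s + 3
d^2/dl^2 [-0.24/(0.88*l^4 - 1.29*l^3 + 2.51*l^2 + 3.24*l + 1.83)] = ((2.5344*l^2 - 1.8576*l + 1.2048)*(0.88*l^4 - 1.29*l^3 + 2.51*l^2 + 3.24*l + 1.83) - 0.24*(3.52*l^3 - 3.87*l^2 + 5.02*l + 3.24)*(7.04*l^3 - 7.74*l^2 + 10.04*l + 6.48))/(0.88*l^4 - 1.29*l^3 + 2.51*l^2 + 3.24*l + 1.83)^3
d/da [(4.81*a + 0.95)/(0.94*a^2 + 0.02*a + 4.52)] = (-4.5214*a^2 - 1.786*a + 21.7222)/(0.8836*a^4 + 0.0376*a^3 + 8.498*a^2 + 0.1808*a + 20.4304)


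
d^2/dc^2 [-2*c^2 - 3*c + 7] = -4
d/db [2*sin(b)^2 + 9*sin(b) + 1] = (4*sin(b) + 9)*cos(b)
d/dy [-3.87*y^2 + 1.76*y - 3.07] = 1.76 - 7.74*y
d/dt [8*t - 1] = 8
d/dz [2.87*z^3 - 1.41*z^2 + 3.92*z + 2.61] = 8.61*z^2 - 2.82*z + 3.92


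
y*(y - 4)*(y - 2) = y^3 - 6*y^2 + 8*y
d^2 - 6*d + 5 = (d - 5)*(d - 1)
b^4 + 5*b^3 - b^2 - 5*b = b*(b - 1)*(b + 1)*(b + 5)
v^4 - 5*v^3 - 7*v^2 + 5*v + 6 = (v - 6)*(v - 1)*(v + 1)^2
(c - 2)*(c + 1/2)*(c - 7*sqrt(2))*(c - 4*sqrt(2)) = c^4 - 11*sqrt(2)*c^3 - 3*c^3/2 + 33*sqrt(2)*c^2/2 + 55*c^2 - 84*c + 11*sqrt(2)*c - 56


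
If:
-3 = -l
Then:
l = 3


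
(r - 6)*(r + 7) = r^2 + r - 42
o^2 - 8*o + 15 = (o - 5)*(o - 3)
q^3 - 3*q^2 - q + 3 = (q - 3)*(q - 1)*(q + 1)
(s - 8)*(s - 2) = s^2 - 10*s + 16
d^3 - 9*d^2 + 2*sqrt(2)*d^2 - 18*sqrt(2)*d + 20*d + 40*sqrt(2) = (d - 5)*(d - 4)*(d + 2*sqrt(2))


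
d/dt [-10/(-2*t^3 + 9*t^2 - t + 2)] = 10*(-6*t^2 + 18*t - 1)/(2*t^3 - 9*t^2 + t - 2)^2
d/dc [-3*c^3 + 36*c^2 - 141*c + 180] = -9*c^2 + 72*c - 141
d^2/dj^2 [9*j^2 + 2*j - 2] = 18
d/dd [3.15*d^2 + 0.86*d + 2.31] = 6.3*d + 0.86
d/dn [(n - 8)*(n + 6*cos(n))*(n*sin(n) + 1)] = (8 - n)*(n*sin(n) + 1)*(6*sin(n) - 1) + (n - 8)*(n + 6*cos(n))*(n*cos(n) + sin(n)) + (n + 6*cos(n))*(n*sin(n) + 1)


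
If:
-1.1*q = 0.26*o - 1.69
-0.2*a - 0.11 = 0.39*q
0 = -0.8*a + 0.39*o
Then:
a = -65.01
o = -133.35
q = 33.06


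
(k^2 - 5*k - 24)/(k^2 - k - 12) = (k - 8)/(k - 4)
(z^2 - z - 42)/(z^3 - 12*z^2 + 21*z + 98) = (z + 6)/(z^2 - 5*z - 14)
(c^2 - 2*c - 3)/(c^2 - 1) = (c - 3)/(c - 1)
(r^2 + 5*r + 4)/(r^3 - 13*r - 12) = (r + 4)/(r^2 - r - 12)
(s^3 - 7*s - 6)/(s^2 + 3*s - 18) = (s^2 + 3*s + 2)/(s + 6)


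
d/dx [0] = 0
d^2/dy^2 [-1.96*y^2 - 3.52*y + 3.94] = -3.92000000000000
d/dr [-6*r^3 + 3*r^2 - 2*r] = -18*r^2 + 6*r - 2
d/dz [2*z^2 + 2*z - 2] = 4*z + 2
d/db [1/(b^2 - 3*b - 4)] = (3 - 2*b)/(-b^2 + 3*b + 4)^2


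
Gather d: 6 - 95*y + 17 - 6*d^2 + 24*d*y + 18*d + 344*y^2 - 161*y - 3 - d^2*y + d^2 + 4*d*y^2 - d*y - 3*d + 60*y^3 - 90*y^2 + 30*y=d^2*(-y - 5) + d*(4*y^2 + 23*y + 15) + 60*y^3 + 254*y^2 - 226*y + 20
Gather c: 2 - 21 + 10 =-9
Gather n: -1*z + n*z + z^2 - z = n*z + z^2 - 2*z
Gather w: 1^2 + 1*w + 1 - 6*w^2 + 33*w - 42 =-6*w^2 + 34*w - 40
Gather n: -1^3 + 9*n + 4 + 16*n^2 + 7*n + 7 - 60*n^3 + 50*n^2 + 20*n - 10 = -60*n^3 + 66*n^2 + 36*n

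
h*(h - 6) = h^2 - 6*h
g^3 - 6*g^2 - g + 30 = (g - 5)*(g - 3)*(g + 2)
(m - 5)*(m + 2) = m^2 - 3*m - 10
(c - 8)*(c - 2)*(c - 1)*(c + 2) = c^4 - 9*c^3 + 4*c^2 + 36*c - 32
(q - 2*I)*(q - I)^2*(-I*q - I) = -I*q^4 - 4*q^3 - I*q^3 - 4*q^2 + 5*I*q^2 + 2*q + 5*I*q + 2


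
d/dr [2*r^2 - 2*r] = 4*r - 2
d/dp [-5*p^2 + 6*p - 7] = 6 - 10*p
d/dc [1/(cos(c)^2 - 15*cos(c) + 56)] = (2*cos(c) - 15)*sin(c)/(cos(c)^2 - 15*cos(c) + 56)^2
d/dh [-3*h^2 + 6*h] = 6 - 6*h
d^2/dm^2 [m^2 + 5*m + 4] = 2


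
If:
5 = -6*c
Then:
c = -5/6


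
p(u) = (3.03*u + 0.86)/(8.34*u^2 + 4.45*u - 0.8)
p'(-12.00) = -0.00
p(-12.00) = -0.03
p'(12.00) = -0.00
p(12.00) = 0.03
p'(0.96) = -0.35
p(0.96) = 0.34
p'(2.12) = -0.07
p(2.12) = 0.16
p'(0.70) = -0.70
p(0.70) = 0.47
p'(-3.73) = -0.03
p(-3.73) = -0.11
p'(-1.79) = -0.19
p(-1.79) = -0.25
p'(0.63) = -0.90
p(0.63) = 0.52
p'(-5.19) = -0.02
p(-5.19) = -0.07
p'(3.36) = -0.03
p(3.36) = 0.10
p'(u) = (-16.68*u - 4.45)*(3.03*u + 0.86)/(8.34*u^2 + 4.45*u - 0.8)^2 + 3.03/(8.34*u^2 + 4.45*u - 0.8)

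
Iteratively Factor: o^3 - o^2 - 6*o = (o + 2)*(o^2 - 3*o) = o*(o + 2)*(o - 3)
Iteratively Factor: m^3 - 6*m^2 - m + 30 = (m - 3)*(m^2 - 3*m - 10) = (m - 3)*(m + 2)*(m - 5)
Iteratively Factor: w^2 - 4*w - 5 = (w + 1)*(w - 5)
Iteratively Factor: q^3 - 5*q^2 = (q - 5)*(q^2) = q*(q - 5)*(q)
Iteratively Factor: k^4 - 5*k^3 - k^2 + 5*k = (k + 1)*(k^3 - 6*k^2 + 5*k) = k*(k + 1)*(k^2 - 6*k + 5) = k*(k - 5)*(k + 1)*(k - 1)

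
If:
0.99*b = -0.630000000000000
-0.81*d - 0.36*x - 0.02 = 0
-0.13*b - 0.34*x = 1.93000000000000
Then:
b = -0.64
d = 2.39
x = -5.43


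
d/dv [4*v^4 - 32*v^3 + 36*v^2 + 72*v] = 16*v^3 - 96*v^2 + 72*v + 72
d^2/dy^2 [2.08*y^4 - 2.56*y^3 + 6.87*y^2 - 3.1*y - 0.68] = 24.96*y^2 - 15.36*y + 13.74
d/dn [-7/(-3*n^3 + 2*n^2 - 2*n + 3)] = 7*(-9*n^2 + 4*n - 2)/(3*n^3 - 2*n^2 + 2*n - 3)^2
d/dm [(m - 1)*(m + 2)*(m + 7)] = 3*m^2 + 16*m + 5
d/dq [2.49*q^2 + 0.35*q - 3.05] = 4.98*q + 0.35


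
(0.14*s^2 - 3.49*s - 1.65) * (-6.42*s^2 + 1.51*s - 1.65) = -0.8988*s^4 + 22.6172*s^3 + 5.0921*s^2 + 3.267*s + 2.7225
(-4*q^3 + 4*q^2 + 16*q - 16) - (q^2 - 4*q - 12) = -4*q^3 + 3*q^2 + 20*q - 4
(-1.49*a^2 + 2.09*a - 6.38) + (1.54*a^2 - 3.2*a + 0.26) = 0.05*a^2 - 1.11*a - 6.12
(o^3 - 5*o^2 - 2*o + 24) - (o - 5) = o^3 - 5*o^2 - 3*o + 29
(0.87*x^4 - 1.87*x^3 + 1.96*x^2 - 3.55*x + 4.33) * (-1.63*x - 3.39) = -1.4181*x^5 + 0.0987999999999998*x^4 + 3.1445*x^3 - 0.857900000000001*x^2 + 4.9766*x - 14.6787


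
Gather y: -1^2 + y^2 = y^2 - 1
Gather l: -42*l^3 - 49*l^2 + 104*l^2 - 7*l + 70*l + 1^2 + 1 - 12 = -42*l^3 + 55*l^2 + 63*l - 10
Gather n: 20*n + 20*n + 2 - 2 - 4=40*n - 4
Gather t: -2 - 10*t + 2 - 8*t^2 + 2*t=-8*t^2 - 8*t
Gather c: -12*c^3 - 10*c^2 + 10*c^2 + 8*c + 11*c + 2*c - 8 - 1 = -12*c^3 + 21*c - 9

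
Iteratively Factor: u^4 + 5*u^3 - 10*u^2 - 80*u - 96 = (u + 4)*(u^3 + u^2 - 14*u - 24) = (u - 4)*(u + 4)*(u^2 + 5*u + 6) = (u - 4)*(u + 3)*(u + 4)*(u + 2)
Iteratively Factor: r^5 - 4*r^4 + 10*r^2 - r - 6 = (r - 1)*(r^4 - 3*r^3 - 3*r^2 + 7*r + 6) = (r - 1)*(r + 1)*(r^3 - 4*r^2 + r + 6) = (r - 2)*(r - 1)*(r + 1)*(r^2 - 2*r - 3) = (r - 3)*(r - 2)*(r - 1)*(r + 1)*(r + 1)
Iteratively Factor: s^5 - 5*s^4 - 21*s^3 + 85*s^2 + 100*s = (s + 1)*(s^4 - 6*s^3 - 15*s^2 + 100*s) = s*(s + 1)*(s^3 - 6*s^2 - 15*s + 100) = s*(s - 5)*(s + 1)*(s^2 - s - 20) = s*(s - 5)^2*(s + 1)*(s + 4)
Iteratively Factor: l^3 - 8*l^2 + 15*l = (l)*(l^2 - 8*l + 15) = l*(l - 3)*(l - 5)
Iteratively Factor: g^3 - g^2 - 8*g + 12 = (g + 3)*(g^2 - 4*g + 4) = (g - 2)*(g + 3)*(g - 2)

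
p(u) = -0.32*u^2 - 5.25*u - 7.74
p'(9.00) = -11.01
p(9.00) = -80.91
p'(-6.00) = -1.41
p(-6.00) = 12.24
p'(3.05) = -7.20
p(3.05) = -26.73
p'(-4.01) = -2.68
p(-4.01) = 8.17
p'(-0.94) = -4.65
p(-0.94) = -3.09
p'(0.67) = -5.68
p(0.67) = -11.40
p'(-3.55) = -2.98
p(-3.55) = 6.86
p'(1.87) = -6.45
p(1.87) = -18.68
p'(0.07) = -5.29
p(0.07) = -8.11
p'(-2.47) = -3.67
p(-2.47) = 3.28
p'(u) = -0.64*u - 5.25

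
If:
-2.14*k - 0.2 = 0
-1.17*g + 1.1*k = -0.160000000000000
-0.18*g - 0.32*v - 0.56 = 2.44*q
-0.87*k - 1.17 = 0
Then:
No Solution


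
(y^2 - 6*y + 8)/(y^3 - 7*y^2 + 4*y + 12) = (y - 4)/(y^2 - 5*y - 6)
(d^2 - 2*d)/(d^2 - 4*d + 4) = d/(d - 2)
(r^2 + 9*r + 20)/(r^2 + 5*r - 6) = (r^2 + 9*r + 20)/(r^2 + 5*r - 6)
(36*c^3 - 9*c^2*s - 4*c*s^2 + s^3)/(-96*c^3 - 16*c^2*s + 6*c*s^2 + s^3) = (-9*c^2 + s^2)/(24*c^2 + 10*c*s + s^2)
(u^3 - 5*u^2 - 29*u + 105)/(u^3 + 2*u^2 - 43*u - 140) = (u - 3)/(u + 4)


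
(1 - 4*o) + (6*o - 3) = 2*o - 2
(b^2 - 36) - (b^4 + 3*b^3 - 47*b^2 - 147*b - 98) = -b^4 - 3*b^3 + 48*b^2 + 147*b + 62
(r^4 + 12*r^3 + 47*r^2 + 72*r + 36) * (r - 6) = r^5 + 6*r^4 - 25*r^3 - 210*r^2 - 396*r - 216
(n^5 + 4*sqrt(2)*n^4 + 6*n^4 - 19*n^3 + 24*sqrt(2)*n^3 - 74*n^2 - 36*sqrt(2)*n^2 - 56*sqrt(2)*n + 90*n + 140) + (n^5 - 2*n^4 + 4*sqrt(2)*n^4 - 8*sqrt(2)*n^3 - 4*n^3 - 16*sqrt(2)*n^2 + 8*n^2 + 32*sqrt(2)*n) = 2*n^5 + 4*n^4 + 8*sqrt(2)*n^4 - 23*n^3 + 16*sqrt(2)*n^3 - 52*sqrt(2)*n^2 - 66*n^2 - 24*sqrt(2)*n + 90*n + 140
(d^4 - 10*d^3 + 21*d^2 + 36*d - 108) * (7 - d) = -d^5 + 17*d^4 - 91*d^3 + 111*d^2 + 360*d - 756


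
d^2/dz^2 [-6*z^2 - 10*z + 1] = -12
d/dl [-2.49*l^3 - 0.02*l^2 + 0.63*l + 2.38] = -7.47*l^2 - 0.04*l + 0.63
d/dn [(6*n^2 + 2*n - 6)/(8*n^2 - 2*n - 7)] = 2*(-14*n^2 + 6*n - 13)/(64*n^4 - 32*n^3 - 108*n^2 + 28*n + 49)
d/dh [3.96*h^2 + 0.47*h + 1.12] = 7.92*h + 0.47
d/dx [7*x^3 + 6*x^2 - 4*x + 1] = 21*x^2 + 12*x - 4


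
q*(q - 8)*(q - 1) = q^3 - 9*q^2 + 8*q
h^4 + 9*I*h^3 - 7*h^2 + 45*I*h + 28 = (h - I)^2*(h + 4*I)*(h + 7*I)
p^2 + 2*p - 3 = (p - 1)*(p + 3)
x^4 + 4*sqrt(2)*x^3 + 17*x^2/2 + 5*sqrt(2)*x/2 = x*(x + sqrt(2)/2)*(x + sqrt(2))*(x + 5*sqrt(2)/2)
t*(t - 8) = t^2 - 8*t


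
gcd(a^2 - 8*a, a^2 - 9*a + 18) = 1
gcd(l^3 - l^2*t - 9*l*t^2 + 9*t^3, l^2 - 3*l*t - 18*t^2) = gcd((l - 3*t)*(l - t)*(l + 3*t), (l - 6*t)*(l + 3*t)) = l + 3*t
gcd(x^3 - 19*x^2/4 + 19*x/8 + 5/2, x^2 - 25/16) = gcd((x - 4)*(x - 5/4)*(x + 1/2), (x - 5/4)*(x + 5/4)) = x - 5/4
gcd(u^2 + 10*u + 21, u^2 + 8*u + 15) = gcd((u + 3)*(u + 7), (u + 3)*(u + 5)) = u + 3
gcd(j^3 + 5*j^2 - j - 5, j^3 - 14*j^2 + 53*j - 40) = j - 1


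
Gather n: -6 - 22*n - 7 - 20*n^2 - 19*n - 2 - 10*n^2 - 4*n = -30*n^2 - 45*n - 15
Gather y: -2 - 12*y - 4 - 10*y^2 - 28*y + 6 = -10*y^2 - 40*y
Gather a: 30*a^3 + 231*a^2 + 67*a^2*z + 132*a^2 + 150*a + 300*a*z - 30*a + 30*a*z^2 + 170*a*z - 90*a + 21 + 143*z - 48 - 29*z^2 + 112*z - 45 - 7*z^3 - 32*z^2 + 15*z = 30*a^3 + a^2*(67*z + 363) + a*(30*z^2 + 470*z + 30) - 7*z^3 - 61*z^2 + 270*z - 72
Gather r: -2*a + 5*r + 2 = -2*a + 5*r + 2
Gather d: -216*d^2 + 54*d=-216*d^2 + 54*d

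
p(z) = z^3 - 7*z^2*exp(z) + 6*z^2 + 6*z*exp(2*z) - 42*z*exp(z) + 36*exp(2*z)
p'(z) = -7*z^2*exp(z) + 3*z^2 + 12*z*exp(2*z) - 56*z*exp(z) + 12*z + 78*exp(2*z) - 42*exp(z)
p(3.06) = 20672.34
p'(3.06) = 46298.52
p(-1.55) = 22.14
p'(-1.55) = -2.78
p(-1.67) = 22.53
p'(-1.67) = -3.60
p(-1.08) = 21.77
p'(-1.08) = 1.54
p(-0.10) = 32.78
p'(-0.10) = 28.71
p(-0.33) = 27.62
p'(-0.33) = 17.18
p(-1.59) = 22.26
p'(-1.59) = -3.06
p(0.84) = 131.87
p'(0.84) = 267.10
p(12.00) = 2860579107370.47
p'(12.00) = 5880304849650.43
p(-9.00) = -243.02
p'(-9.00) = 134.99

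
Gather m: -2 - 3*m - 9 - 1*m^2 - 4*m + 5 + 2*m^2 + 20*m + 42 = m^2 + 13*m + 36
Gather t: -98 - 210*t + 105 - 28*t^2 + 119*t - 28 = -28*t^2 - 91*t - 21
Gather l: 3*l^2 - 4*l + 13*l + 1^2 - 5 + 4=3*l^2 + 9*l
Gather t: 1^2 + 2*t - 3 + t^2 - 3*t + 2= t^2 - t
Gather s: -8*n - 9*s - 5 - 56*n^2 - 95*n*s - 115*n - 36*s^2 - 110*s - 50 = -56*n^2 - 123*n - 36*s^2 + s*(-95*n - 119) - 55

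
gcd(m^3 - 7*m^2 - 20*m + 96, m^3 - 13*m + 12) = m^2 + m - 12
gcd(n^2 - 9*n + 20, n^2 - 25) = n - 5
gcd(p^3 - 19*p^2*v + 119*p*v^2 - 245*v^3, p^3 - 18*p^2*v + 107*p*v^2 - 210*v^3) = p^2 - 12*p*v + 35*v^2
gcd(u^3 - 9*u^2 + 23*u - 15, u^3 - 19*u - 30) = u - 5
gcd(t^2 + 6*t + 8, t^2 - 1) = 1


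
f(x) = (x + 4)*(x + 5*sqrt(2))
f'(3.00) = 17.07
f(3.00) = 70.50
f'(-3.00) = 5.07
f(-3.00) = 4.07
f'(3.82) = 18.71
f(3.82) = 85.17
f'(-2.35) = 6.37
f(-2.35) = 7.79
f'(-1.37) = 8.33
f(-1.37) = 14.99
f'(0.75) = 12.57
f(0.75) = 37.15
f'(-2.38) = 6.31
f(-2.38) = 7.60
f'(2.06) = 15.19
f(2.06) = 55.33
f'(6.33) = 23.73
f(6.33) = 138.43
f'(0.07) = 11.21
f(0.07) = 29.06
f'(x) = 2*x + 4 + 5*sqrt(2)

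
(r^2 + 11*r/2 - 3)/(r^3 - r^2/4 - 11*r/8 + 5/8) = 4*(r + 6)/(4*r^2 + r - 5)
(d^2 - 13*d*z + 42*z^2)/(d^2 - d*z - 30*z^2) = (d - 7*z)/(d + 5*z)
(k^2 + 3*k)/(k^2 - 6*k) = (k + 3)/(k - 6)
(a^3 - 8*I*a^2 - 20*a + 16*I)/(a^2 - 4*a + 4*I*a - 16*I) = (a^3 - 8*I*a^2 - 20*a + 16*I)/(a^2 + 4*a*(-1 + I) - 16*I)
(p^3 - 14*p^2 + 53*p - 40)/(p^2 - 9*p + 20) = (p^2 - 9*p + 8)/(p - 4)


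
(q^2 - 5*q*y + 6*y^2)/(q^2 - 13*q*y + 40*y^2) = (q^2 - 5*q*y + 6*y^2)/(q^2 - 13*q*y + 40*y^2)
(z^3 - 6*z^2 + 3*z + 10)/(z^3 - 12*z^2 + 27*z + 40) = (z - 2)/(z - 8)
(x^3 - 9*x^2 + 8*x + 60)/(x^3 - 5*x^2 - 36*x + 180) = (x + 2)/(x + 6)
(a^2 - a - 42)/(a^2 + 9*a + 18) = (a - 7)/(a + 3)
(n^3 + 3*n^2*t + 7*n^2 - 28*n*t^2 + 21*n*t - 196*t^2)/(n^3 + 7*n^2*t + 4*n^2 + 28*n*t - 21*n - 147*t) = (n - 4*t)/(n - 3)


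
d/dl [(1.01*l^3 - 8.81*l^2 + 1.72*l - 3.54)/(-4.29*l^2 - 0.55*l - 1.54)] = (-4.3329*l^4 - 1.111*l^3 + 7.5581*l^2 - 3.2384*l - 4.5958)/(18.4041*l^4 + 4.719*l^3 + 13.5157*l^2 + 1.694*l + 2.3716)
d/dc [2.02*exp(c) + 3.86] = 2.02*exp(c)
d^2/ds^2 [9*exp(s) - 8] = 9*exp(s)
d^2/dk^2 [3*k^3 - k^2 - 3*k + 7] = 18*k - 2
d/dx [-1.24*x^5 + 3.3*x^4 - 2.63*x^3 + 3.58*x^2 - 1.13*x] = -6.2*x^4 + 13.2*x^3 - 7.89*x^2 + 7.16*x - 1.13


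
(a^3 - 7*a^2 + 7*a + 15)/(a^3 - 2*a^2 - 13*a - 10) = (a - 3)/(a + 2)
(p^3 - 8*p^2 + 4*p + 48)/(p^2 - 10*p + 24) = p + 2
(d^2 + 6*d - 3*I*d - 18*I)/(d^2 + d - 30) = (d - 3*I)/(d - 5)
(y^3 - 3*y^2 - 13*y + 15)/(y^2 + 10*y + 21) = (y^2 - 6*y + 5)/(y + 7)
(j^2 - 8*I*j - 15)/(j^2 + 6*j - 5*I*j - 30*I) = (j - 3*I)/(j + 6)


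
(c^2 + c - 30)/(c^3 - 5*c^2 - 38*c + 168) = (c - 5)/(c^2 - 11*c + 28)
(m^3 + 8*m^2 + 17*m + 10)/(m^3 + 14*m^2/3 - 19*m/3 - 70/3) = 3*(m + 1)/(3*m - 7)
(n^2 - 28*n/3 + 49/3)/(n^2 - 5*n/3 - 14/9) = 3*(n - 7)/(3*n + 2)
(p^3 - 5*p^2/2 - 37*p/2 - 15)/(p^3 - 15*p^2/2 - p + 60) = (p + 1)/(p - 4)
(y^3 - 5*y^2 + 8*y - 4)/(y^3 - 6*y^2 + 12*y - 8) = (y - 1)/(y - 2)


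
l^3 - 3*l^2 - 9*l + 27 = (l - 3)^2*(l + 3)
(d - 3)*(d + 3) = d^2 - 9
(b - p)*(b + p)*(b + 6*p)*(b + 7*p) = b^4 + 13*b^3*p + 41*b^2*p^2 - 13*b*p^3 - 42*p^4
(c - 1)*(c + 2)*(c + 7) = c^3 + 8*c^2 + 5*c - 14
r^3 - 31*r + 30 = (r - 5)*(r - 1)*(r + 6)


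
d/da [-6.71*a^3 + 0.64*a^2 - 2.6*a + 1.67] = -20.13*a^2 + 1.28*a - 2.6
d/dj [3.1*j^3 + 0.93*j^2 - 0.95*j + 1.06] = 9.3*j^2 + 1.86*j - 0.95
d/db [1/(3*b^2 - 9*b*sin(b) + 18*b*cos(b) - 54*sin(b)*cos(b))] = (2*b*sin(b) + b*cos(b) - 2*b/3 + sin(b) - 2*cos(b) + 6*cos(2*b))/((b - 3*sin(b))^2*(b + 6*cos(b))^2)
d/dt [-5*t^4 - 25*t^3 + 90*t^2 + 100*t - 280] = -20*t^3 - 75*t^2 + 180*t + 100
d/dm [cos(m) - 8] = -sin(m)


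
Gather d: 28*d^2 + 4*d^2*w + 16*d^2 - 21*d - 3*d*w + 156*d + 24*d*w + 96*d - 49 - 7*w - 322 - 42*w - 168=d^2*(4*w + 44) + d*(21*w + 231) - 49*w - 539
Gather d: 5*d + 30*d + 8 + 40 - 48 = 35*d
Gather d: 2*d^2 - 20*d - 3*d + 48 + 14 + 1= 2*d^2 - 23*d + 63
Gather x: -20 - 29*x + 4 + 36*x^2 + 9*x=36*x^2 - 20*x - 16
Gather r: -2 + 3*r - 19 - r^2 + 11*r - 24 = -r^2 + 14*r - 45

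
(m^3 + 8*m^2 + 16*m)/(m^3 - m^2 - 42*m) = (m^2 + 8*m + 16)/(m^2 - m - 42)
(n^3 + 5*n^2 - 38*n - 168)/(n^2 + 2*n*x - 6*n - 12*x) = (n^2 + 11*n + 28)/(n + 2*x)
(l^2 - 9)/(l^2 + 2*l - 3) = (l - 3)/(l - 1)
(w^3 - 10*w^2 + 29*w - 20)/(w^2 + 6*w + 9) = (w^3 - 10*w^2 + 29*w - 20)/(w^2 + 6*w + 9)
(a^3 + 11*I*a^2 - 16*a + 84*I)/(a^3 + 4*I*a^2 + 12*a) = (a + 7*I)/a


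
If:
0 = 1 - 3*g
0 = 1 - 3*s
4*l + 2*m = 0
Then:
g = 1/3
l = -m/2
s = 1/3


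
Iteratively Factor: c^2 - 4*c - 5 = (c + 1)*(c - 5)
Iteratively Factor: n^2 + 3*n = (n + 3)*(n)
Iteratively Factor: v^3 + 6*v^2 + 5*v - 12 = (v + 4)*(v^2 + 2*v - 3) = (v - 1)*(v + 4)*(v + 3)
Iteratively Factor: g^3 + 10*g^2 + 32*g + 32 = (g + 4)*(g^2 + 6*g + 8) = (g + 2)*(g + 4)*(g + 4)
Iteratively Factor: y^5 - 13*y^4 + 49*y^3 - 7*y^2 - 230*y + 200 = (y - 5)*(y^4 - 8*y^3 + 9*y^2 + 38*y - 40) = (y - 5)^2*(y^3 - 3*y^2 - 6*y + 8) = (y - 5)^2*(y + 2)*(y^2 - 5*y + 4) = (y - 5)^2*(y - 1)*(y + 2)*(y - 4)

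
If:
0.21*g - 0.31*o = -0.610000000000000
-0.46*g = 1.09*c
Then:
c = 1.2258628221931 - 0.622979467016164*o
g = 1.47619047619048*o - 2.9047619047619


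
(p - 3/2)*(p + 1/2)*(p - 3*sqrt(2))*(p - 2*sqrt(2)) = p^4 - 5*sqrt(2)*p^3 - p^3 + 5*sqrt(2)*p^2 + 45*p^2/4 - 12*p + 15*sqrt(2)*p/4 - 9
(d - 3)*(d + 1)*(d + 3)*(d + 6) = d^4 + 7*d^3 - 3*d^2 - 63*d - 54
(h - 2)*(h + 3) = h^2 + h - 6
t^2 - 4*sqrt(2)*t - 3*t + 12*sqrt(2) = (t - 3)*(t - 4*sqrt(2))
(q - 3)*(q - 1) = q^2 - 4*q + 3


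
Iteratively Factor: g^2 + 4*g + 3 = (g + 3)*(g + 1)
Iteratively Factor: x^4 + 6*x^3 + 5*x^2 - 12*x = (x)*(x^3 + 6*x^2 + 5*x - 12) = x*(x - 1)*(x^2 + 7*x + 12) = x*(x - 1)*(x + 3)*(x + 4)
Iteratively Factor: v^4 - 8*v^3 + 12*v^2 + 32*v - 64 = (v - 2)*(v^3 - 6*v^2 + 32) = (v - 4)*(v - 2)*(v^2 - 2*v - 8) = (v - 4)*(v - 2)*(v + 2)*(v - 4)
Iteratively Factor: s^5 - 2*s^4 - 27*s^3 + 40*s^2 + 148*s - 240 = (s + 4)*(s^4 - 6*s^3 - 3*s^2 + 52*s - 60) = (s - 2)*(s + 4)*(s^3 - 4*s^2 - 11*s + 30) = (s - 2)^2*(s + 4)*(s^2 - 2*s - 15) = (s - 5)*(s - 2)^2*(s + 4)*(s + 3)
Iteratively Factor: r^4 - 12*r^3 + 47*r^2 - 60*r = (r - 3)*(r^3 - 9*r^2 + 20*r) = r*(r - 3)*(r^2 - 9*r + 20) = r*(r - 4)*(r - 3)*(r - 5)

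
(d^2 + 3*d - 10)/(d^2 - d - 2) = (d + 5)/(d + 1)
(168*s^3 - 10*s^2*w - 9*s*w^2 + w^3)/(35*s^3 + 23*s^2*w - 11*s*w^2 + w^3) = (24*s^2 + 2*s*w - w^2)/(5*s^2 + 4*s*w - w^2)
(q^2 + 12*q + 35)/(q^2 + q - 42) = (q + 5)/(q - 6)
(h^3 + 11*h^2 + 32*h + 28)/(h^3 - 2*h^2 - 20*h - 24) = (h + 7)/(h - 6)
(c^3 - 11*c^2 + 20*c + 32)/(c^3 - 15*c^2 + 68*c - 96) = (c + 1)/(c - 3)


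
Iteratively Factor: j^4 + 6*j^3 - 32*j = (j + 4)*(j^3 + 2*j^2 - 8*j) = (j + 4)^2*(j^2 - 2*j) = j*(j + 4)^2*(j - 2)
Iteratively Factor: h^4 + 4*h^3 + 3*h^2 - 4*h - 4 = (h + 2)*(h^3 + 2*h^2 - h - 2) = (h - 1)*(h + 2)*(h^2 + 3*h + 2) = (h - 1)*(h + 2)^2*(h + 1)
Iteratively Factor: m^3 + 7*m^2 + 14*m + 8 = (m + 1)*(m^2 + 6*m + 8) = (m + 1)*(m + 4)*(m + 2)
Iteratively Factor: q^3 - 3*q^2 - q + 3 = (q - 1)*(q^2 - 2*q - 3) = (q - 1)*(q + 1)*(q - 3)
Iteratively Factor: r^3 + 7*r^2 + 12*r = (r + 3)*(r^2 + 4*r) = (r + 3)*(r + 4)*(r)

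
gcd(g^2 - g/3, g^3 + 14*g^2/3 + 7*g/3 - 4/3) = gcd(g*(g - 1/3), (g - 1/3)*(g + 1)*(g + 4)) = g - 1/3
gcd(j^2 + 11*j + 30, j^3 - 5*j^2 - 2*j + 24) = 1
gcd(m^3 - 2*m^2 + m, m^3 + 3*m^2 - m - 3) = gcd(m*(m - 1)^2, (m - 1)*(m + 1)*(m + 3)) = m - 1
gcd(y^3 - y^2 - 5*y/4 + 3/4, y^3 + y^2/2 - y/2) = y^2 + y/2 - 1/2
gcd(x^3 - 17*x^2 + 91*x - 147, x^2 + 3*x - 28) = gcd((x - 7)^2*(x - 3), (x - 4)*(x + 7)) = 1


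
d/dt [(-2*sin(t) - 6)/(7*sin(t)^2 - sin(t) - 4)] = 2*(7*sin(t)^2 + 42*sin(t) + 1)*cos(t)/(-7*sin(t)^2 + sin(t) + 4)^2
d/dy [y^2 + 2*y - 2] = 2*y + 2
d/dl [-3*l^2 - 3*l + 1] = -6*l - 3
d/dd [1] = 0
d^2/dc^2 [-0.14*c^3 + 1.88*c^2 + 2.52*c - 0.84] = 3.76 - 0.84*c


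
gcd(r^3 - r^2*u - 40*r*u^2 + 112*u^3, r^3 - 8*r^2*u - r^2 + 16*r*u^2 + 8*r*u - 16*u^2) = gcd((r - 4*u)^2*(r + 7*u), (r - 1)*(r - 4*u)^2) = r^2 - 8*r*u + 16*u^2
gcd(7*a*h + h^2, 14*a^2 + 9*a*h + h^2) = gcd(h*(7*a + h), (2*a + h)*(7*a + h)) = 7*a + h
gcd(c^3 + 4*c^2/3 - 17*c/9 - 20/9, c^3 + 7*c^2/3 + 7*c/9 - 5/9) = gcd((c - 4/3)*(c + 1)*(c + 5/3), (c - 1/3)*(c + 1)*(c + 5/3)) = c^2 + 8*c/3 + 5/3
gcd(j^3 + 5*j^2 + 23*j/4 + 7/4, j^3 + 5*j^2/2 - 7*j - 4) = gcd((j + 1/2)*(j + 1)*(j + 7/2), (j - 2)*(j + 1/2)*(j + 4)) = j + 1/2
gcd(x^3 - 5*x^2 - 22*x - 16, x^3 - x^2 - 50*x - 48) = x^2 - 7*x - 8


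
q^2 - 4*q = q*(q - 4)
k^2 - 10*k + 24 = (k - 6)*(k - 4)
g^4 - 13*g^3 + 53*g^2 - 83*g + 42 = (g - 7)*(g - 3)*(g - 2)*(g - 1)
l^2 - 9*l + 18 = (l - 6)*(l - 3)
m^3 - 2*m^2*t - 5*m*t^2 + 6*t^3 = (m - 3*t)*(m - t)*(m + 2*t)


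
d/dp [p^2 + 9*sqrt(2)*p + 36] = 2*p + 9*sqrt(2)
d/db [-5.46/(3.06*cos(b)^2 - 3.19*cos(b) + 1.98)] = (17.4174 - 33.4152*cos(b))*sin(b)/(3.06*cos(b)^2 - 3.19*cos(b) + 1.98)^2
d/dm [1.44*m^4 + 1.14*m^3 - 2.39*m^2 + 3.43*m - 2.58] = 5.76*m^3 + 3.42*m^2 - 4.78*m + 3.43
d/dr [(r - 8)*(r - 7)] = 2*r - 15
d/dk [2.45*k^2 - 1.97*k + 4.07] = 4.9*k - 1.97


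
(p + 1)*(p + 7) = p^2 + 8*p + 7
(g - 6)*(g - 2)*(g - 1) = g^3 - 9*g^2 + 20*g - 12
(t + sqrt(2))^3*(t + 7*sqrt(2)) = t^4 + 10*sqrt(2)*t^3 + 48*t^2 + 44*sqrt(2)*t + 28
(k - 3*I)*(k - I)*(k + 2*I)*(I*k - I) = I*k^4 + 2*k^3 - I*k^3 - 2*k^2 + 5*I*k^2 + 6*k - 5*I*k - 6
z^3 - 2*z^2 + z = z*(z - 1)^2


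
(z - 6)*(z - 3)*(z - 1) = z^3 - 10*z^2 + 27*z - 18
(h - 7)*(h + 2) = h^2 - 5*h - 14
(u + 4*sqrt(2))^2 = u^2 + 8*sqrt(2)*u + 32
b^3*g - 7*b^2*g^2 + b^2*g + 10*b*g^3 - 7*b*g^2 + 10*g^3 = (b - 5*g)*(b - 2*g)*(b*g + g)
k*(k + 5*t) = k^2 + 5*k*t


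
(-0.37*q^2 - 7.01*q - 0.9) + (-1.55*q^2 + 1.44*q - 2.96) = -1.92*q^2 - 5.57*q - 3.86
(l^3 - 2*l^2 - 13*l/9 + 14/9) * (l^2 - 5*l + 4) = l^5 - 7*l^4 + 113*l^3/9 + 7*l^2/9 - 122*l/9 + 56/9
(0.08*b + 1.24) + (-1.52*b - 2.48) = -1.44*b - 1.24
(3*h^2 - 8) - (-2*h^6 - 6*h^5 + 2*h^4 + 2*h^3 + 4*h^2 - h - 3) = 2*h^6 + 6*h^5 - 2*h^4 - 2*h^3 - h^2 + h - 5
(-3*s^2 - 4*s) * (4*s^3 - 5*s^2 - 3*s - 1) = -12*s^5 - s^4 + 29*s^3 + 15*s^2 + 4*s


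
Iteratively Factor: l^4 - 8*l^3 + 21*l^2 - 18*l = (l - 3)*(l^3 - 5*l^2 + 6*l) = (l - 3)*(l - 2)*(l^2 - 3*l) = l*(l - 3)*(l - 2)*(l - 3)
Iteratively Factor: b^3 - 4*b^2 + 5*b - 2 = (b - 1)*(b^2 - 3*b + 2) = (b - 1)^2*(b - 2)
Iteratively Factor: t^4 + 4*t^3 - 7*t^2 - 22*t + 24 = (t - 2)*(t^3 + 6*t^2 + 5*t - 12) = (t - 2)*(t + 4)*(t^2 + 2*t - 3) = (t - 2)*(t - 1)*(t + 4)*(t + 3)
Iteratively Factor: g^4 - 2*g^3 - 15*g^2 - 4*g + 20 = (g - 5)*(g^3 + 3*g^2 - 4) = (g - 5)*(g + 2)*(g^2 + g - 2) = (g - 5)*(g + 2)^2*(g - 1)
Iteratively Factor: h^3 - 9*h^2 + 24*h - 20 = (h - 2)*(h^2 - 7*h + 10) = (h - 2)^2*(h - 5)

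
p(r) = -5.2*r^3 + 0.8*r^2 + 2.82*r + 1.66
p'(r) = -15.6*r^2 + 1.6*r + 2.82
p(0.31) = 2.46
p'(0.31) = 1.82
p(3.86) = -274.60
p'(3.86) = -223.44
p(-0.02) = 1.60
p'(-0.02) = 2.78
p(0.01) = 1.69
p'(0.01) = 2.83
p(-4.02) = 341.07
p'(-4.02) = -255.71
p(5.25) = -713.94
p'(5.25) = -418.76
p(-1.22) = 8.85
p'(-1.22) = -22.35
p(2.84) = -102.99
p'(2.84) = -118.46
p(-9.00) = 3831.88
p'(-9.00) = -1275.18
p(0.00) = 1.66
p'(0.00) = 2.82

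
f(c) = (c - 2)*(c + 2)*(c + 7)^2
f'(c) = (c - 2)*(c + 2)*(2*c + 14) + (c - 2)*(c + 7)^2 + (c + 2)*(c + 7)^2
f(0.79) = -204.86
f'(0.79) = 43.28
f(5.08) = 3182.13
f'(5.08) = 2009.45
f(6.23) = 6093.40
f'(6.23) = 3102.06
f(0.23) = -206.33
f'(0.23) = -33.03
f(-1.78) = -22.66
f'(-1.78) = -105.69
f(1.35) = -151.82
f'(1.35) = 151.89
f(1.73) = -76.75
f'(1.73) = 246.11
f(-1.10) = -97.12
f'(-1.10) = -109.50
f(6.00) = 5408.00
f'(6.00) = 2860.00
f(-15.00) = 14144.00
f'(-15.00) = -5456.00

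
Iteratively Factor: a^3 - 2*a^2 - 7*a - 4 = (a + 1)*(a^2 - 3*a - 4) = (a + 1)^2*(a - 4)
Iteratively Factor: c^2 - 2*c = (c - 2)*(c)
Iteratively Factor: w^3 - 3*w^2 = (w - 3)*(w^2) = w*(w - 3)*(w)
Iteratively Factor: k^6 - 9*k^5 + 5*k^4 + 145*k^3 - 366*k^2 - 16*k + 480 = (k - 5)*(k^5 - 4*k^4 - 15*k^3 + 70*k^2 - 16*k - 96) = (k - 5)*(k - 2)*(k^4 - 2*k^3 - 19*k^2 + 32*k + 48) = (k - 5)*(k - 2)*(k + 1)*(k^3 - 3*k^2 - 16*k + 48) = (k - 5)*(k - 2)*(k + 1)*(k + 4)*(k^2 - 7*k + 12) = (k - 5)*(k - 4)*(k - 2)*(k + 1)*(k + 4)*(k - 3)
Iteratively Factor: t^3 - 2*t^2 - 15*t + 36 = (t + 4)*(t^2 - 6*t + 9) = (t - 3)*(t + 4)*(t - 3)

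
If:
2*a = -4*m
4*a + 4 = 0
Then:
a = -1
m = 1/2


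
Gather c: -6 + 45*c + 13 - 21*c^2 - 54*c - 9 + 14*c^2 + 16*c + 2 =-7*c^2 + 7*c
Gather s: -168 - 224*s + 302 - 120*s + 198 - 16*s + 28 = 360 - 360*s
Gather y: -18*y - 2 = -18*y - 2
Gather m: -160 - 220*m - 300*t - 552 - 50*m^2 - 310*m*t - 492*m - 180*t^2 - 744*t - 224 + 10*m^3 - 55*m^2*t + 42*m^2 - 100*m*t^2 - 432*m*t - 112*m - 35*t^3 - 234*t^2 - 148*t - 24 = 10*m^3 + m^2*(-55*t - 8) + m*(-100*t^2 - 742*t - 824) - 35*t^3 - 414*t^2 - 1192*t - 960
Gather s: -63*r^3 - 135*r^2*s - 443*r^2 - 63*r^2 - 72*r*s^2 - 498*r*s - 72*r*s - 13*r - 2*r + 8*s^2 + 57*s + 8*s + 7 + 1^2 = -63*r^3 - 506*r^2 - 15*r + s^2*(8 - 72*r) + s*(-135*r^2 - 570*r + 65) + 8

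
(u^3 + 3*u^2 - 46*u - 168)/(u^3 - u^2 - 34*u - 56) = (u + 6)/(u + 2)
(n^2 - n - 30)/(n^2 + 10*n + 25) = (n - 6)/(n + 5)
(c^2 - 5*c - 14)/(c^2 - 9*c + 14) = (c + 2)/(c - 2)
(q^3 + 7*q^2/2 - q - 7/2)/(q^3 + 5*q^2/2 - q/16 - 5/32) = 16*(2*q^3 + 7*q^2 - 2*q - 7)/(32*q^3 + 80*q^2 - 2*q - 5)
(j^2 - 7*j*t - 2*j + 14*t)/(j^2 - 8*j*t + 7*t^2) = (2 - j)/(-j + t)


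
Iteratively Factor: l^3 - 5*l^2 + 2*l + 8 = (l + 1)*(l^2 - 6*l + 8) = (l - 2)*(l + 1)*(l - 4)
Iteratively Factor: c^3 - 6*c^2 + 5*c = (c - 5)*(c^2 - c) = (c - 5)*(c - 1)*(c)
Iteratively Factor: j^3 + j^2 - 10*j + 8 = (j + 4)*(j^2 - 3*j + 2) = (j - 2)*(j + 4)*(j - 1)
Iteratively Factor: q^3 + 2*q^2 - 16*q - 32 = (q - 4)*(q^2 + 6*q + 8) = (q - 4)*(q + 2)*(q + 4)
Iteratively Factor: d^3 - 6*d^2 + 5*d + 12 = (d + 1)*(d^2 - 7*d + 12) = (d - 3)*(d + 1)*(d - 4)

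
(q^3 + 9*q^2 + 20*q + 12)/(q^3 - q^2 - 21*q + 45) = (q^3 + 9*q^2 + 20*q + 12)/(q^3 - q^2 - 21*q + 45)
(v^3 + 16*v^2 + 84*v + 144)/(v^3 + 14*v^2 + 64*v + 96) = (v + 6)/(v + 4)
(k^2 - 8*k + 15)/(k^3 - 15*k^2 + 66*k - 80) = (k - 3)/(k^2 - 10*k + 16)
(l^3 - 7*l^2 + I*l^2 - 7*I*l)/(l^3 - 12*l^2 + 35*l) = (l + I)/(l - 5)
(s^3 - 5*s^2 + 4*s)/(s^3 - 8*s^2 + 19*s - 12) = s/(s - 3)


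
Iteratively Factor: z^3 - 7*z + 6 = (z - 1)*(z^2 + z - 6) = (z - 2)*(z - 1)*(z + 3)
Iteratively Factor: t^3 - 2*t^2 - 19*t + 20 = (t + 4)*(t^2 - 6*t + 5) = (t - 5)*(t + 4)*(t - 1)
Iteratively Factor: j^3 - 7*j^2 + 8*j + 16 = (j - 4)*(j^2 - 3*j - 4) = (j - 4)^2*(j + 1)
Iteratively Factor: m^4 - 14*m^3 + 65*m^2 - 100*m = (m - 5)*(m^3 - 9*m^2 + 20*m) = m*(m - 5)*(m^2 - 9*m + 20) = m*(m - 5)*(m - 4)*(m - 5)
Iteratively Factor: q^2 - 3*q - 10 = (q + 2)*(q - 5)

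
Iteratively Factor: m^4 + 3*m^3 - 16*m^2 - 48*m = (m - 4)*(m^3 + 7*m^2 + 12*m) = (m - 4)*(m + 3)*(m^2 + 4*m) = (m - 4)*(m + 3)*(m + 4)*(m)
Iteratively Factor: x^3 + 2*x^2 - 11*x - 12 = (x + 1)*(x^2 + x - 12) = (x + 1)*(x + 4)*(x - 3)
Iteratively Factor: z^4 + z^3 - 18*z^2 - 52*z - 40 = (z + 2)*(z^3 - z^2 - 16*z - 20) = (z + 2)^2*(z^2 - 3*z - 10) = (z + 2)^3*(z - 5)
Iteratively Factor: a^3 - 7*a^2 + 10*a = (a - 2)*(a^2 - 5*a) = (a - 5)*(a - 2)*(a)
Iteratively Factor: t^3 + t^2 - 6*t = (t)*(t^2 + t - 6) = t*(t - 2)*(t + 3)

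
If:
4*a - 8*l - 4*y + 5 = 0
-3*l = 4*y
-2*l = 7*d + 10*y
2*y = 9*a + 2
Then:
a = -35/102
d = 407/714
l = 37/51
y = -37/68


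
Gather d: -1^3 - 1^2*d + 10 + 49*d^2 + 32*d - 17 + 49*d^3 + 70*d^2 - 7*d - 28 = 49*d^3 + 119*d^2 + 24*d - 36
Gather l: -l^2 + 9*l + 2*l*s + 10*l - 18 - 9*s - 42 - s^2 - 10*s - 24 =-l^2 + l*(2*s + 19) - s^2 - 19*s - 84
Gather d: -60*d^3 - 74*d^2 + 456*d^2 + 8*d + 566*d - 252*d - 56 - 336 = -60*d^3 + 382*d^2 + 322*d - 392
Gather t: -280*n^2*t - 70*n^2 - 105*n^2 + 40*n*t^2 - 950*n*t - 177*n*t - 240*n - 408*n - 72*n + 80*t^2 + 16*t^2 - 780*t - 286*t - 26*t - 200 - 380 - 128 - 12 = -175*n^2 - 720*n + t^2*(40*n + 96) + t*(-280*n^2 - 1127*n - 1092) - 720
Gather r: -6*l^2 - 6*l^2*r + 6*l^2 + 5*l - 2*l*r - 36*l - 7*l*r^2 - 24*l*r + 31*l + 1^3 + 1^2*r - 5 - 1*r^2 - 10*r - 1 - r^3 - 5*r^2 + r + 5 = -r^3 + r^2*(-7*l - 6) + r*(-6*l^2 - 26*l - 8)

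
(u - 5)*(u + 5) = u^2 - 25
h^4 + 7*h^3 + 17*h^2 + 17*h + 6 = (h + 1)^2*(h + 2)*(h + 3)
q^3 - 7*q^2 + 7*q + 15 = (q - 5)*(q - 3)*(q + 1)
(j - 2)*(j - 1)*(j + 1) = j^3 - 2*j^2 - j + 2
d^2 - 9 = (d - 3)*(d + 3)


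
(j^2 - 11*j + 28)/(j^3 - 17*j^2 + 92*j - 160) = (j - 7)/(j^2 - 13*j + 40)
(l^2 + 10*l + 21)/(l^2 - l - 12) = (l + 7)/(l - 4)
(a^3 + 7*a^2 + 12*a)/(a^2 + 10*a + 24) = a*(a + 3)/(a + 6)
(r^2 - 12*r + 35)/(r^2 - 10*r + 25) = (r - 7)/(r - 5)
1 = 1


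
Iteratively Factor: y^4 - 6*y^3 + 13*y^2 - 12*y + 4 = (y - 2)*(y^3 - 4*y^2 + 5*y - 2) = (y - 2)*(y - 1)*(y^2 - 3*y + 2) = (y - 2)^2*(y - 1)*(y - 1)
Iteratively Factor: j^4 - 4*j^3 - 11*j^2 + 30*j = (j)*(j^3 - 4*j^2 - 11*j + 30) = j*(j - 2)*(j^2 - 2*j - 15) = j*(j - 2)*(j + 3)*(j - 5)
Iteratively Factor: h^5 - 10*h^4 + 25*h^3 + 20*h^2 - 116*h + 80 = (h - 1)*(h^4 - 9*h^3 + 16*h^2 + 36*h - 80) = (h - 4)*(h - 1)*(h^3 - 5*h^2 - 4*h + 20) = (h - 5)*(h - 4)*(h - 1)*(h^2 - 4) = (h - 5)*(h - 4)*(h - 2)*(h - 1)*(h + 2)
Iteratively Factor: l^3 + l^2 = (l)*(l^2 + l) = l^2*(l + 1)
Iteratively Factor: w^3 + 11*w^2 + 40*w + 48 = (w + 4)*(w^2 + 7*w + 12) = (w + 3)*(w + 4)*(w + 4)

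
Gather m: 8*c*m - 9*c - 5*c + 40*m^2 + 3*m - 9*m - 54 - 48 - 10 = -14*c + 40*m^2 + m*(8*c - 6) - 112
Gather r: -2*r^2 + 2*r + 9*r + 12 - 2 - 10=-2*r^2 + 11*r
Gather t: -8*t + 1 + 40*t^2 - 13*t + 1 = 40*t^2 - 21*t + 2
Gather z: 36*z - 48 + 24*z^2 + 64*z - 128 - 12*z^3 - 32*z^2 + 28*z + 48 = -12*z^3 - 8*z^2 + 128*z - 128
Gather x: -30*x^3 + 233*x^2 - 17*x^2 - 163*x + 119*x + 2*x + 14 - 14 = -30*x^3 + 216*x^2 - 42*x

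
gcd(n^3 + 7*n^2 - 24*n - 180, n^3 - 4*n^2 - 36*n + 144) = n + 6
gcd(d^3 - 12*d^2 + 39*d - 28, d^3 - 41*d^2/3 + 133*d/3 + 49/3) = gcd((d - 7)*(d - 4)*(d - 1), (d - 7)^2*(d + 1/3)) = d - 7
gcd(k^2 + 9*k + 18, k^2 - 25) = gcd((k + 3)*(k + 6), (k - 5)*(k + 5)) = 1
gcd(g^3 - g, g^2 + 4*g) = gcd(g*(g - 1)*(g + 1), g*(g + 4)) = g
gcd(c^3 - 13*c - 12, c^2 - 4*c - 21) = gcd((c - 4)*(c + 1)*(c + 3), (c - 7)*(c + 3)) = c + 3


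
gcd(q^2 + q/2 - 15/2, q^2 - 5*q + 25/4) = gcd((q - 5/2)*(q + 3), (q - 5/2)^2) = q - 5/2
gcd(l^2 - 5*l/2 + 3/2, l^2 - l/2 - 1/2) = l - 1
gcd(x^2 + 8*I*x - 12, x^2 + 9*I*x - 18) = x + 6*I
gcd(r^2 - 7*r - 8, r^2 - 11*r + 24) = r - 8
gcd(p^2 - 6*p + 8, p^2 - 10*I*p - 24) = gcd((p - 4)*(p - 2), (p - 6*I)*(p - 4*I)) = 1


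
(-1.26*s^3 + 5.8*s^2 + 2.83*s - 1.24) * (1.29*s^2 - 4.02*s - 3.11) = -1.6254*s^5 + 12.5472*s^4 - 15.7467*s^3 - 31.0142*s^2 - 3.8165*s + 3.8564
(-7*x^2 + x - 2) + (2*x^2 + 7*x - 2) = -5*x^2 + 8*x - 4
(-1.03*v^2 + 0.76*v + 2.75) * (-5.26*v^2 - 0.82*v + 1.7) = 5.4178*v^4 - 3.153*v^3 - 16.8392*v^2 - 0.963*v + 4.675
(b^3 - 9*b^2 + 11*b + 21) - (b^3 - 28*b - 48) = -9*b^2 + 39*b + 69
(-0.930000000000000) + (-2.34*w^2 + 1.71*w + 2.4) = -2.34*w^2 + 1.71*w + 1.47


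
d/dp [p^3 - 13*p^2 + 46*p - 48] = 3*p^2 - 26*p + 46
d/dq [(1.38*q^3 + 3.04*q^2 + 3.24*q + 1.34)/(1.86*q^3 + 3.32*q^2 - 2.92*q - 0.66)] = (8.88178419700125e-16*q^5 - 1.0728*q^4 - 20.112*q^3 - 29.8432*q^2 - 12.9104*q + 1.7744)/(3.4596*q^6 + 12.3504*q^5 + 0.159999999999998*q^4 - 21.844*q^3 + 4.144*q^2 + 3.8544*q + 0.4356)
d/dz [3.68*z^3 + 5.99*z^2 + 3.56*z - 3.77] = 11.04*z^2 + 11.98*z + 3.56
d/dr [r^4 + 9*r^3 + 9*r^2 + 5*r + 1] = 4*r^3 + 27*r^2 + 18*r + 5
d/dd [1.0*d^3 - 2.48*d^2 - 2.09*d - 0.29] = 3.0*d^2 - 4.96*d - 2.09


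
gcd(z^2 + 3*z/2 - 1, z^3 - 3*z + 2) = z + 2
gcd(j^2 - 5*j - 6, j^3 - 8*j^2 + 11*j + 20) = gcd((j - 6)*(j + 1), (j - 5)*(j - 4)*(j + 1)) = j + 1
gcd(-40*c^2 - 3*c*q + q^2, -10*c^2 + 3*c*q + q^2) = 5*c + q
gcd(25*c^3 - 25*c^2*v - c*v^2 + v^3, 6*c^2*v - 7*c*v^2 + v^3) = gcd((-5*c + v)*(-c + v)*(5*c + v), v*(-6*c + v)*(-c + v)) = -c + v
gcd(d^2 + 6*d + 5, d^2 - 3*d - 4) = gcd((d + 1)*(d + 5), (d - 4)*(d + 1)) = d + 1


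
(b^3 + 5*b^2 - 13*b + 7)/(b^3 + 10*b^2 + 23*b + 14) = (b^2 - 2*b + 1)/(b^2 + 3*b + 2)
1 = 1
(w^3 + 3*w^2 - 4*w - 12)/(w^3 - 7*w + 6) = (w + 2)/(w - 1)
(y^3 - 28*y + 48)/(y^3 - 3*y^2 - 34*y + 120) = (y - 2)/(y - 5)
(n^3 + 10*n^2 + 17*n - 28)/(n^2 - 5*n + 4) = (n^2 + 11*n + 28)/(n - 4)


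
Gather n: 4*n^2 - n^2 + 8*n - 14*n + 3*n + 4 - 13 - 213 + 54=3*n^2 - 3*n - 168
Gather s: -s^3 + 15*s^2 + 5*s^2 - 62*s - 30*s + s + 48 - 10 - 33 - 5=-s^3 + 20*s^2 - 91*s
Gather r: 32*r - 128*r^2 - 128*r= -128*r^2 - 96*r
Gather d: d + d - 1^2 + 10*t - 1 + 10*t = 2*d + 20*t - 2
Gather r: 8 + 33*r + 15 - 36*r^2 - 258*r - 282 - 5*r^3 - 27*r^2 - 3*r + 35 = -5*r^3 - 63*r^2 - 228*r - 224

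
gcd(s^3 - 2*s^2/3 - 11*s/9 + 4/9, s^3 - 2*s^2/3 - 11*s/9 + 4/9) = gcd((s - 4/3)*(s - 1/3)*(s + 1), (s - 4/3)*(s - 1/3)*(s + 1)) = s^3 - 2*s^2/3 - 11*s/9 + 4/9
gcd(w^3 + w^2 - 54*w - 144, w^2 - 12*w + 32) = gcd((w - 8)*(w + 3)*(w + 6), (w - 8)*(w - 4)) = w - 8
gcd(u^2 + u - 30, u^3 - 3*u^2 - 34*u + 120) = u^2 + u - 30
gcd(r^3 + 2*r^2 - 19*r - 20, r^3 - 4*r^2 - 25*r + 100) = r^2 + r - 20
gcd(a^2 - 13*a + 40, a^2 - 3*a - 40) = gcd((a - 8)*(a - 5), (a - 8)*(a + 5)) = a - 8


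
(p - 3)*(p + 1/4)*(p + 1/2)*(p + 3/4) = p^4 - 3*p^3/2 - 61*p^2/16 - 63*p/32 - 9/32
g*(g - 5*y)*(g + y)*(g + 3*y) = g^4 - g^3*y - 17*g^2*y^2 - 15*g*y^3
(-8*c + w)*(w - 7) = -8*c*w + 56*c + w^2 - 7*w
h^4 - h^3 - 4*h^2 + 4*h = h*(h - 2)*(h - 1)*(h + 2)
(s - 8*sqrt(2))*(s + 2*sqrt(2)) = s^2 - 6*sqrt(2)*s - 32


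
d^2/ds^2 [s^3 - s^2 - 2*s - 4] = 6*s - 2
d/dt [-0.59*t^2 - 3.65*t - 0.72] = -1.18*t - 3.65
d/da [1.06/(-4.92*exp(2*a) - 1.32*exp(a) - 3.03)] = (10.4304*exp(a) + 1.3992)*exp(a)/(4.92*exp(2*a) + 1.32*exp(a) + 3.03)^2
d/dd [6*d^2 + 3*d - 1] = 12*d + 3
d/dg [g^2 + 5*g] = 2*g + 5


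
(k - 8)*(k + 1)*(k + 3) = k^3 - 4*k^2 - 29*k - 24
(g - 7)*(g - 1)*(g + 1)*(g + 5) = g^4 - 2*g^3 - 36*g^2 + 2*g + 35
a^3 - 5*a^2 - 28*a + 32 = (a - 8)*(a - 1)*(a + 4)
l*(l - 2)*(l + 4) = l^3 + 2*l^2 - 8*l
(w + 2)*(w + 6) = w^2 + 8*w + 12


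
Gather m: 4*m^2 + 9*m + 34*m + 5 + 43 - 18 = 4*m^2 + 43*m + 30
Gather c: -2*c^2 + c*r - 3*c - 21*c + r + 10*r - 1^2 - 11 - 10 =-2*c^2 + c*(r - 24) + 11*r - 22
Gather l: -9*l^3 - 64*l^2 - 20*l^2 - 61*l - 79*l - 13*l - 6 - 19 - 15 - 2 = -9*l^3 - 84*l^2 - 153*l - 42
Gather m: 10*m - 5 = 10*m - 5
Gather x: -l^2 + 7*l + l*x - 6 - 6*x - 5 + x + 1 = -l^2 + 7*l + x*(l - 5) - 10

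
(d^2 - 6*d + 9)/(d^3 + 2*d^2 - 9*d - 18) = (d - 3)/(d^2 + 5*d + 6)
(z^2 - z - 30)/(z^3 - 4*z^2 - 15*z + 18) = (z + 5)/(z^2 + 2*z - 3)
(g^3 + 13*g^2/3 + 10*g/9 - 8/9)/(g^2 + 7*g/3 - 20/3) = (9*g^2 + 3*g - 2)/(3*(3*g - 5))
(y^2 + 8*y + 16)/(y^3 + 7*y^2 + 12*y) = (y + 4)/(y*(y + 3))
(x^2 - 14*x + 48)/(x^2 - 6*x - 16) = (x - 6)/(x + 2)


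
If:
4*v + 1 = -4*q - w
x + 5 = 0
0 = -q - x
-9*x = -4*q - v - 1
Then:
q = 5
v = -66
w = 243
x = -5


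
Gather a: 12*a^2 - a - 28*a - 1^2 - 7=12*a^2 - 29*a - 8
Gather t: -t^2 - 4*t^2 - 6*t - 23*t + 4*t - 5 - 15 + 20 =-5*t^2 - 25*t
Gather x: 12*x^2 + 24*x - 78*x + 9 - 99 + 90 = 12*x^2 - 54*x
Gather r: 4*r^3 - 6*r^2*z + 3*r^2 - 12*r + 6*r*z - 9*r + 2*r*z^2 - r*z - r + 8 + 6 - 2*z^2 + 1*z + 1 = 4*r^3 + r^2*(3 - 6*z) + r*(2*z^2 + 5*z - 22) - 2*z^2 + z + 15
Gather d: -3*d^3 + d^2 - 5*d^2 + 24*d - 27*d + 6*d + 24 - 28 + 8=-3*d^3 - 4*d^2 + 3*d + 4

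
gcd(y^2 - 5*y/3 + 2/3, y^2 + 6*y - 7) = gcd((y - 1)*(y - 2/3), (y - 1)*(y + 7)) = y - 1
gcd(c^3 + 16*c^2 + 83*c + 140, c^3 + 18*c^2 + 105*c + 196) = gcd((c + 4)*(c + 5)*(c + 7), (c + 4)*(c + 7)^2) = c^2 + 11*c + 28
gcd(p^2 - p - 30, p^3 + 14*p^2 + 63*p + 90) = p + 5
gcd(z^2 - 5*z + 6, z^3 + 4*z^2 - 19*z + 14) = z - 2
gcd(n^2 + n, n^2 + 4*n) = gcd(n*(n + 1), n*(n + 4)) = n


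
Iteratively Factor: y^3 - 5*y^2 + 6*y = (y - 2)*(y^2 - 3*y) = y*(y - 2)*(y - 3)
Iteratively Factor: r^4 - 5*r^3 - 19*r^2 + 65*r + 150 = (r - 5)*(r^3 - 19*r - 30) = (r - 5)*(r + 3)*(r^2 - 3*r - 10) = (r - 5)*(r + 2)*(r + 3)*(r - 5)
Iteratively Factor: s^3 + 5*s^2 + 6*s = (s)*(s^2 + 5*s + 6) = s*(s + 3)*(s + 2)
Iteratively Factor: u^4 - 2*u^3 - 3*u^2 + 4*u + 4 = (u + 1)*(u^3 - 3*u^2 + 4) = (u - 2)*(u + 1)*(u^2 - u - 2) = (u - 2)*(u + 1)^2*(u - 2)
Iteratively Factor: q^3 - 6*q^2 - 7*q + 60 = (q + 3)*(q^2 - 9*q + 20) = (q - 4)*(q + 3)*(q - 5)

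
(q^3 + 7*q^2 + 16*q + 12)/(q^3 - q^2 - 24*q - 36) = (q + 2)/(q - 6)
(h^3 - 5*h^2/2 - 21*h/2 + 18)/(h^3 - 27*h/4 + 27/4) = 2*(h - 4)/(2*h - 3)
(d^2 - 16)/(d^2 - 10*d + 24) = (d + 4)/(d - 6)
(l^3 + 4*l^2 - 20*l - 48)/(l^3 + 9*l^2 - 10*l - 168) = (l + 2)/(l + 7)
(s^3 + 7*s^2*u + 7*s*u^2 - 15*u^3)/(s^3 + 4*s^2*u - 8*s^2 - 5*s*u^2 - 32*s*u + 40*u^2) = (s + 3*u)/(s - 8)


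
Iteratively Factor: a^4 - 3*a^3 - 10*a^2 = (a - 5)*(a^3 + 2*a^2) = a*(a - 5)*(a^2 + 2*a) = a^2*(a - 5)*(a + 2)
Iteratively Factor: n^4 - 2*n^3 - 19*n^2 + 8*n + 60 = (n - 5)*(n^3 + 3*n^2 - 4*n - 12) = (n - 5)*(n - 2)*(n^2 + 5*n + 6) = (n - 5)*(n - 2)*(n + 2)*(n + 3)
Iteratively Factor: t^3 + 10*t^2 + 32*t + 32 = (t + 4)*(t^2 + 6*t + 8) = (t + 4)^2*(t + 2)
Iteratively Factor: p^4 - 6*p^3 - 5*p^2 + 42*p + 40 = (p - 4)*(p^3 - 2*p^2 - 13*p - 10) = (p - 4)*(p + 2)*(p^2 - 4*p - 5) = (p - 4)*(p + 1)*(p + 2)*(p - 5)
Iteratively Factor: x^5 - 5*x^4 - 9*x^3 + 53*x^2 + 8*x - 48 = (x - 4)*(x^4 - x^3 - 13*x^2 + x + 12) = (x - 4)^2*(x^3 + 3*x^2 - x - 3) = (x - 4)^2*(x - 1)*(x^2 + 4*x + 3) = (x - 4)^2*(x - 1)*(x + 3)*(x + 1)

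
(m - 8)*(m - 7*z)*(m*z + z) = m^3*z - 7*m^2*z^2 - 7*m^2*z + 49*m*z^2 - 8*m*z + 56*z^2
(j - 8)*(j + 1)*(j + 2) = j^3 - 5*j^2 - 22*j - 16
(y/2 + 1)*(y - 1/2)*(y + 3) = y^3/2 + 9*y^2/4 + 7*y/4 - 3/2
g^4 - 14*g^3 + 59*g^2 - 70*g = g*(g - 7)*(g - 5)*(g - 2)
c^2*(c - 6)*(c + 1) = c^4 - 5*c^3 - 6*c^2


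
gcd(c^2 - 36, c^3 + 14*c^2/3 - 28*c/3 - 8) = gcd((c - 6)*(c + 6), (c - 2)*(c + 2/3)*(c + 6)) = c + 6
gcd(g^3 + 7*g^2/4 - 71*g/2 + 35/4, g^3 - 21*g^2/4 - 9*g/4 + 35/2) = g - 5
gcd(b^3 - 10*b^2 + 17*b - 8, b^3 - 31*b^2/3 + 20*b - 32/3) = b^2 - 9*b + 8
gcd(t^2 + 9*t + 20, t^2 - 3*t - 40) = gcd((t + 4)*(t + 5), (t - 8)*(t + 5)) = t + 5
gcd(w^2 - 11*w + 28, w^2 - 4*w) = w - 4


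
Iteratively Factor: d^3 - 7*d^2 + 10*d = (d)*(d^2 - 7*d + 10) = d*(d - 5)*(d - 2)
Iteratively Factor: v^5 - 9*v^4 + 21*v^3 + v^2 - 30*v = (v - 5)*(v^4 - 4*v^3 + v^2 + 6*v) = (v - 5)*(v + 1)*(v^3 - 5*v^2 + 6*v) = (v - 5)*(v - 3)*(v + 1)*(v^2 - 2*v) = v*(v - 5)*(v - 3)*(v + 1)*(v - 2)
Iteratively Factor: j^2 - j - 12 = (j + 3)*(j - 4)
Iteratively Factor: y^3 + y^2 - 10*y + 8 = (y + 4)*(y^2 - 3*y + 2) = (y - 1)*(y + 4)*(y - 2)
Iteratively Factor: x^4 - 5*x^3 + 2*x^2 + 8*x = (x - 2)*(x^3 - 3*x^2 - 4*x) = (x - 2)*(x + 1)*(x^2 - 4*x) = x*(x - 2)*(x + 1)*(x - 4)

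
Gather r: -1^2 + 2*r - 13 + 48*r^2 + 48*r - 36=48*r^2 + 50*r - 50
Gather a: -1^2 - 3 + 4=0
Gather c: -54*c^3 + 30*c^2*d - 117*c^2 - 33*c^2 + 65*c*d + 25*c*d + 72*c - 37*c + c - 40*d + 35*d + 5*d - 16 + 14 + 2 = -54*c^3 + c^2*(30*d - 150) + c*(90*d + 36)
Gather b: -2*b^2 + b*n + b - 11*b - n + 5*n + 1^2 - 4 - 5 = -2*b^2 + b*(n - 10) + 4*n - 8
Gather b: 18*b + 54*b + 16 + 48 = 72*b + 64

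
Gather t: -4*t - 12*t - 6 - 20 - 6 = -16*t - 32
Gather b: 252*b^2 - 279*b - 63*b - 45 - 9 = 252*b^2 - 342*b - 54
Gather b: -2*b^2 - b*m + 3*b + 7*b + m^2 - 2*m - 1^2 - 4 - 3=-2*b^2 + b*(10 - m) + m^2 - 2*m - 8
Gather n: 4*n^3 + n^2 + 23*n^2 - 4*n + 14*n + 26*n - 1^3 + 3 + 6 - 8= 4*n^3 + 24*n^2 + 36*n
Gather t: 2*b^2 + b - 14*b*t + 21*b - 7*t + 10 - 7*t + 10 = 2*b^2 + 22*b + t*(-14*b - 14) + 20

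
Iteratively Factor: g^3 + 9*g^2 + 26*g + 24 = (g + 2)*(g^2 + 7*g + 12) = (g + 2)*(g + 4)*(g + 3)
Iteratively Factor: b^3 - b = (b)*(b^2 - 1) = b*(b - 1)*(b + 1)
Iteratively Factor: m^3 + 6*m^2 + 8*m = (m + 4)*(m^2 + 2*m) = m*(m + 4)*(m + 2)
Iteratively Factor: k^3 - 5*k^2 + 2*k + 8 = (k - 2)*(k^2 - 3*k - 4) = (k - 2)*(k + 1)*(k - 4)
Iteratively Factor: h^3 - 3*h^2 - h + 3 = (h - 3)*(h^2 - 1) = (h - 3)*(h - 1)*(h + 1)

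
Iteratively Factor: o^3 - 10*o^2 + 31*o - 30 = (o - 5)*(o^2 - 5*o + 6) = (o - 5)*(o - 2)*(o - 3)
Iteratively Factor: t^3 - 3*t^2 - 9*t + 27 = (t - 3)*(t^2 - 9) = (t - 3)*(t + 3)*(t - 3)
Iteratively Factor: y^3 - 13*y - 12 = (y + 3)*(y^2 - 3*y - 4) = (y - 4)*(y + 3)*(y + 1)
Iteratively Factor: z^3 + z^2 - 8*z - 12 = (z + 2)*(z^2 - z - 6) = (z - 3)*(z + 2)*(z + 2)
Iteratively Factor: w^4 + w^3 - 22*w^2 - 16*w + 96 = (w + 3)*(w^3 - 2*w^2 - 16*w + 32) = (w + 3)*(w + 4)*(w^2 - 6*w + 8) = (w - 4)*(w + 3)*(w + 4)*(w - 2)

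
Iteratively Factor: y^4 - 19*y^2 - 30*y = (y + 3)*(y^3 - 3*y^2 - 10*y) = (y - 5)*(y + 3)*(y^2 + 2*y) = (y - 5)*(y + 2)*(y + 3)*(y)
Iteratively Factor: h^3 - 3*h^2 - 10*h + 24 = (h - 2)*(h^2 - h - 12) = (h - 2)*(h + 3)*(h - 4)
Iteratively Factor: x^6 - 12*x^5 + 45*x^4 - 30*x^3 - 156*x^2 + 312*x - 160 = (x - 5)*(x^5 - 7*x^4 + 10*x^3 + 20*x^2 - 56*x + 32) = (x - 5)*(x + 2)*(x^4 - 9*x^3 + 28*x^2 - 36*x + 16) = (x - 5)*(x - 2)*(x + 2)*(x^3 - 7*x^2 + 14*x - 8) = (x - 5)*(x - 2)^2*(x + 2)*(x^2 - 5*x + 4) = (x - 5)*(x - 4)*(x - 2)^2*(x + 2)*(x - 1)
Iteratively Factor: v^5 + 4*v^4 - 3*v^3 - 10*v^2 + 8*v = (v + 2)*(v^4 + 2*v^3 - 7*v^2 + 4*v) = (v - 1)*(v + 2)*(v^3 + 3*v^2 - 4*v) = v*(v - 1)*(v + 2)*(v^2 + 3*v - 4) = v*(v - 1)^2*(v + 2)*(v + 4)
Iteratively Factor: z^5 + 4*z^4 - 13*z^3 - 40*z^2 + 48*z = (z + 4)*(z^4 - 13*z^2 + 12*z) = (z - 3)*(z + 4)*(z^3 + 3*z^2 - 4*z) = (z - 3)*(z + 4)^2*(z^2 - z) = z*(z - 3)*(z + 4)^2*(z - 1)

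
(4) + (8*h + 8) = 8*h + 12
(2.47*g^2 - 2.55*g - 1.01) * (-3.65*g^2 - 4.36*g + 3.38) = -9.0155*g^4 - 1.4617*g^3 + 23.1531*g^2 - 4.2154*g - 3.4138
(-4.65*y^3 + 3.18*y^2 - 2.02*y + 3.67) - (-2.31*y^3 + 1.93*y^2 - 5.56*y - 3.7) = -2.34*y^3 + 1.25*y^2 + 3.54*y + 7.37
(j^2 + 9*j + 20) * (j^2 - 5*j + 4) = j^4 + 4*j^3 - 21*j^2 - 64*j + 80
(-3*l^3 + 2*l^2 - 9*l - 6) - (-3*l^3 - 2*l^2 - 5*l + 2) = 4*l^2 - 4*l - 8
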